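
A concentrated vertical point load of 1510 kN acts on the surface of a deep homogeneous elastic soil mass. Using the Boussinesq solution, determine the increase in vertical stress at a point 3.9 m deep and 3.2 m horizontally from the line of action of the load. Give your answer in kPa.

Boussinesq vertical stress below a point load on an elastic half-space:
Δσ_z = 3P/(2πz²) · [1 + (r/z)²]^(−5/2)
r/z = 3.2/3.9 = 0.82051; [1+(r/z)²]^(−5/2) = 0.27612.
Δσ_z = 3×1510/(2π×3.9²) × 0.27612 = 47.401 × 0.27612 = 13.09 kPa

Δσ_z ≈ 13.1 kPa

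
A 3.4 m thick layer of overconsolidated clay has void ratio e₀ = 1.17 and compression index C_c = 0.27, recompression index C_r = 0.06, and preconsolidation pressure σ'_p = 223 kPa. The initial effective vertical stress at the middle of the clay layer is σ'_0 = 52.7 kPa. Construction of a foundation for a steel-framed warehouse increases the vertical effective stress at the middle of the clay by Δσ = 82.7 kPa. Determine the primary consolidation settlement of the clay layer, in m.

S_c ≈ 0.0385 m

Final effective stress: σ'_f = 52.7 + 82.7 = 135.4 kPa.
σ'_f = 135.4 ≤ σ'_p = 223 kPa, so the clay remains overconsolidated and only the recompression index applies:
S_c = C_r·H/(1+e₀)·log₁₀(σ'_f/σ'_0) = 0.06×3.4/2.17×log₁₀(135.4/52.7)
    = 0.094008 × 0.40981 = 0.03853 m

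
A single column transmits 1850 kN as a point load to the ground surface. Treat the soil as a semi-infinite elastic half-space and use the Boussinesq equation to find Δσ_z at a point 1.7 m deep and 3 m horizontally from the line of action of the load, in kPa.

Δσ_z ≈ 8.9 kPa

Boussinesq vertical stress below a point load on an elastic half-space:
Δσ_z = 3P/(2πz²) · [1 + (r/z)²]^(−5/2)
r/z = 3/1.7 = 1.7647; [1+(r/z)²]^(−5/2) = 0.029127.
Δσ_z = 3×1850/(2π×1.7²) × 0.029127 = 305.64 × 0.029127 = 8.902 kPa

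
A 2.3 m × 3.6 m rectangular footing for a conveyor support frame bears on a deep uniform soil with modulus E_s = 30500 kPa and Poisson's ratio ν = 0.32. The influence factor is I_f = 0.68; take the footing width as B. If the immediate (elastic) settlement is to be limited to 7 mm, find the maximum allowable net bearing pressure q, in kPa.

S_e = q·B·(1−ν²)/E_s · I_f  ⇒  q = S_e·E_s / (B·(1−ν²)·I_f).
q = 0.007 × 30500 / (2.3 × 0.8976 × 0.68) = 152.1 kPa

q ≈ 152 kPa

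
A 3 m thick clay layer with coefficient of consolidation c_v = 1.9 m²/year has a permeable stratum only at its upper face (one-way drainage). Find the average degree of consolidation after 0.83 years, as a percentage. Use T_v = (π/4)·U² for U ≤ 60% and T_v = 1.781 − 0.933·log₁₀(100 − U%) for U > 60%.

Drainage path length: H_d = H = 3 m (single drainage).
T_v = c_v·t/H_d² = 1.9×0.83/3² = 0.17522.
T_v = 0.17522 corresponds to the U ≤ 60% branch:
U = √(4T_v/π) = 0.4723

U ≈ 47.2 %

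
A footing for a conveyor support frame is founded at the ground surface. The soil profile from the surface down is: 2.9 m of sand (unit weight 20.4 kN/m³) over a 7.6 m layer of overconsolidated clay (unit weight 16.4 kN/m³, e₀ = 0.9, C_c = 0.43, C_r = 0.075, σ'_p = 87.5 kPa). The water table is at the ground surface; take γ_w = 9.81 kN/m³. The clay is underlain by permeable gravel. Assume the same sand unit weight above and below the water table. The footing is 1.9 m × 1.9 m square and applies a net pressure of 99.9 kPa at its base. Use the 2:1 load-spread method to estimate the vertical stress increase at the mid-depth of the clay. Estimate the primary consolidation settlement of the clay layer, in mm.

S_c ≈ 10.9 mm

Mid-depth of clay below the ground surface: z = 2.9 + 7.6/2 = 6.7 m.
Total vertical stress at mid-clay: σ_v = 20.4×2.9 + 16.4×3.8 = 121.48 kPa.
Pore pressure: u = 9.81×(6.7 − 0) = 65.727 kPa.
Initial effective stress: σ'_0 = σ_v − u = 121.48 − 65.727 = 55.753 kPa.
Stress increase at mid-clay by the 2:1 spreading method:
Δσ = qBL/((B+z)(L+z)) = 99.9×1.9×1.9/((1.9+6.7)(1.9+6.7)) = 4.8761 kPa
Final effective stress: σ'_f = 55.753 + 4.8761 = 60.629 kPa.
σ'_f = 60.629 ≤ σ'_p = 87.5 kPa, so the clay remains overconsolidated and only the recompression index applies:
S_c = C_r·H/(1+e₀)·log₁₀(σ'_f/σ'_0) = 0.075×7.6/1.9×log₁₀(60.629/55.753)
    = 0.3 × 0.036412 = 0.01092 m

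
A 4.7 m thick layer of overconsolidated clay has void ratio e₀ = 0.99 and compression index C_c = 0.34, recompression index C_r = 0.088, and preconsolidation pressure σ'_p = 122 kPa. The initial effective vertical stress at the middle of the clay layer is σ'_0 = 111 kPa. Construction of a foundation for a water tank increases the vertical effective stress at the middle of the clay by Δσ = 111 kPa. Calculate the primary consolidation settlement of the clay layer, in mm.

S_c ≈ 217 mm

Final effective stress: σ'_f = 111 + 111 = 222 kPa.
σ'_f = 222 > σ'_p = 122 kPa, so the stress path crosses the preconsolidation pressure — recompression up to σ'_p, then virgin compression beyond:
S_c = H/(1+e₀)·[C_r·log₁₀(σ'_p/σ'_0) + C_c·log₁₀(σ'_f/σ'_p)]
    = 4.7/1.99 × [0.088×log₁₀(122/111) + 0.34×log₁₀(222/122)]
    = 2.3618 × [0.0036112 + 0.088398] = 0.2173 m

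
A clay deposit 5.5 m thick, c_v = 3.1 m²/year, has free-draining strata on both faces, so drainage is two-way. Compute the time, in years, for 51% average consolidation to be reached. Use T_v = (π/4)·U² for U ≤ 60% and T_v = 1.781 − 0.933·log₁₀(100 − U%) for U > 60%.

Drainage path length: H_d = H/2 = 2.75 m (double drainage).
U ≤ 60%: T_v = (π/4)·U² = (π/4)×0.51² = 0.20428.
t = T_v·H_d²/c_v = 0.20428×2.75²/3.1 = 0.4983 years.

t ≈ 0.498 years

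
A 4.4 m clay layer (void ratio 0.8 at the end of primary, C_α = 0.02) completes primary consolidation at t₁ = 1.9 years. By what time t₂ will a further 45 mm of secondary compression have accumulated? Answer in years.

S_s = C_α·H/(1+e_p)·log₁₀(t₂/t₁) ⇒ log₁₀(t₂/t₁) = S_s·(1+e_p)/(C_α·H).
log₁₀(t₂/t₁) = 0.045 × (1+0.8) / (0.02×4.4) = 0.9205
t₂ = t₁ × 10^0.9205 = 1.9 × 8.326 = 15.82 years

t₂ ≈ 15.8 years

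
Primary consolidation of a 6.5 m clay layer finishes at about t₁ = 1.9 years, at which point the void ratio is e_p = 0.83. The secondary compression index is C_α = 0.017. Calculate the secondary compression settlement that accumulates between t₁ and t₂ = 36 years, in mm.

S_s ≈ 77.1 mm

Secondary compression: S_s = C_α·H/(1+e_p)·log₁₀(t₂/t₁)
S_s = 0.017×6.5/(1+0.83)×log₁₀(36/1.9)
    = 0.06038 × 1.278 = 0.07714 m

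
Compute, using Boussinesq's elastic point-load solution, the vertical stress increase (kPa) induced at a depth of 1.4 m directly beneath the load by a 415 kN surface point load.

Boussinesq vertical stress below a point load on an elastic half-space:
Δσ_z = 3P/(2πz²) · [1 + (r/z)²]^(−5/2)
r/z = 0/1.4 = 0; [1+(r/z)²]^(−5/2) = 1.
Δσ_z = 3×415/(2π×1.4²) × 1 = 101.1 × 1 = 101.1 kPa

Δσ_z ≈ 101 kPa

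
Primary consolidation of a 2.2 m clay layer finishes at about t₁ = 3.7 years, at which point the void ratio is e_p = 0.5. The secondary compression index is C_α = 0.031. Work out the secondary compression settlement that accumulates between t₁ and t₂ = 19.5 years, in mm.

S_s ≈ 32.8 mm

Secondary compression: S_s = C_α·H/(1+e_p)·log₁₀(t₂/t₁)
S_s = 0.031×2.2/(1+0.5)×log₁₀(19.5/3.7)
    = 0.04547 × 0.7218 = 0.03282 m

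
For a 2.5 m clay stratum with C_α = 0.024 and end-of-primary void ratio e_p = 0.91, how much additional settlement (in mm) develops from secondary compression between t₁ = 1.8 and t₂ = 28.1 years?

S_s ≈ 37.5 mm

Secondary compression: S_s = C_α·H/(1+e_p)·log₁₀(t₂/t₁)
S_s = 0.024×2.5/(1+0.91)×log₁₀(28.1/1.8)
    = 0.03141 × 1.193 = 0.03749 m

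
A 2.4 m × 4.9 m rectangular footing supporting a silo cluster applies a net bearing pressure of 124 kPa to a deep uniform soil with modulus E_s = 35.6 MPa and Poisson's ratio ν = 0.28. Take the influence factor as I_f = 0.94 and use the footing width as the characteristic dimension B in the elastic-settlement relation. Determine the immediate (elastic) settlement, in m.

S_e ≈ 0.00724 m

Immediate (elastic) settlement: S_e = q·B·(1−ν²)/E_s · I_f.
E_s = 35.6 MPa = 35600 kPa.
S_e = 124 × 2.4 × (1 − 0.28²) / 35600 × 0.94
    = 124 × 2.4 × 0.9216 / 35600 × 0.94
    = 0.007242 m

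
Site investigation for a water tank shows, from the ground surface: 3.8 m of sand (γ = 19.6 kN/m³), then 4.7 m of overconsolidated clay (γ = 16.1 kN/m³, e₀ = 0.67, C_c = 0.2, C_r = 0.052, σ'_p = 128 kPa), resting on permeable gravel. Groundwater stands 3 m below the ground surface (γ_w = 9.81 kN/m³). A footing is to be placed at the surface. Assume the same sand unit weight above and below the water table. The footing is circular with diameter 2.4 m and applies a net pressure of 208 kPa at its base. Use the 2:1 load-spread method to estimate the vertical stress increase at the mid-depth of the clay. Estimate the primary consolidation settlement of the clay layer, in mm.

Mid-depth of clay below the ground surface: z = 3.8 + 4.7/2 = 6.15 m.
Total vertical stress at mid-clay: σ_v = 19.6×3.8 + 16.1×2.35 = 112.32 kPa.
Pore pressure: u = 9.81×(6.15 − 3) = 30.902 kPa.
Initial effective stress: σ'_0 = σ_v − u = 112.32 − 30.902 = 81.418 kPa.
Stress increase at mid-clay by the 2:1 spreading method:
Δσ ≈ qD²/(D+z)² = 208×2.4²/(2.4+6.15)² = 16.389 kPa
Final effective stress: σ'_f = 81.418 + 16.389 = 97.807 kPa.
σ'_f = 97.807 ≤ σ'_p = 128 kPa, so the clay remains overconsolidated and only the recompression index applies:
S_c = C_r·H/(1+e₀)·log₁₀(σ'_f/σ'_0) = 0.052×4.7/1.67×log₁₀(97.807/81.418)
    = 0.14635 × 0.07965 = 0.01166 m

S_c ≈ 11.7 mm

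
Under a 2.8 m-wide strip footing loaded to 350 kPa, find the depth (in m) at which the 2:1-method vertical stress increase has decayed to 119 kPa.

z ≈ 5.44 m

2:1 spreading — at depth z the loaded area has grown by z in each plan dimension:
qB/(B+z) = Δσ_z ⇒ z = qB/Δσ_z − B = 350×2.8/119 − 2.8 = 5.435 m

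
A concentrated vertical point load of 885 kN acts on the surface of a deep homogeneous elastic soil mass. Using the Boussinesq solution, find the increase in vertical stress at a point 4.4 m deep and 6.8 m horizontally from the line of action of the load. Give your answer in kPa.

Boussinesq vertical stress below a point load on an elastic half-space:
Δσ_z = 3P/(2πz²) · [1 + (r/z)²]^(−5/2)
r/z = 6.8/4.4 = 1.5455; [1+(r/z)²]^(−5/2) = 0.047316.
Δσ_z = 3×885/(2π×4.4²) × 0.047316 = 21.826 × 0.047316 = 1.033 kPa

Δσ_z ≈ 1.03 kPa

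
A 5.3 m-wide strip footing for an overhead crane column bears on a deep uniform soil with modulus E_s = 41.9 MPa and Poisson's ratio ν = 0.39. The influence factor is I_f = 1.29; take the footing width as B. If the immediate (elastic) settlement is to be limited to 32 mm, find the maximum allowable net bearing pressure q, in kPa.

q ≈ 231 kPa

E_s = 41.9 MPa = 41900 kPa.
S_e = q·B·(1−ν²)/E_s · I_f  ⇒  q = S_e·E_s / (B·(1−ν²)·I_f).
q = 0.032 × 41900 / (5.3 × 0.8479 × 1.29) = 231.3 kPa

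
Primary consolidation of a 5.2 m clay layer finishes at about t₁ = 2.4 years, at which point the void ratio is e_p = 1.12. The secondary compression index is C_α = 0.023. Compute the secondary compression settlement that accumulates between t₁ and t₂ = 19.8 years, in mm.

Secondary compression: S_s = C_α·H/(1+e_p)·log₁₀(t₂/t₁)
S_s = 0.023×5.2/(1+1.12)×log₁₀(19.8/2.4)
    = 0.05642 × 0.9165 = 0.0517 m

S_s ≈ 51.7 mm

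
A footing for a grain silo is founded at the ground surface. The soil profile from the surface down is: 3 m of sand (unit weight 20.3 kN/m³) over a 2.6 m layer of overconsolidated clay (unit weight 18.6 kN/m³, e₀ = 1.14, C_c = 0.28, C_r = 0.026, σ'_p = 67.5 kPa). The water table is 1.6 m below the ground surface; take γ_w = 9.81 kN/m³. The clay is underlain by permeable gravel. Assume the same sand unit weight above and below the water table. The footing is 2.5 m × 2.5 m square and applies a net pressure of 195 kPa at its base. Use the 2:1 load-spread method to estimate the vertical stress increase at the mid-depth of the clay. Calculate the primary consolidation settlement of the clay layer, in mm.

Mid-depth of clay below the ground surface: z = 3 + 2.6/2 = 4.3 m.
Total vertical stress at mid-clay: σ_v = 20.3×3 + 18.6×1.3 = 85.08 kPa.
Pore pressure: u = 9.81×(4.3 − 1.6) = 26.487 kPa.
Initial effective stress: σ'_0 = σ_v − u = 85.08 − 26.487 = 58.593 kPa.
Stress increase at mid-clay by the 2:1 spreading method:
Δσ = qBL/((B+z)(L+z)) = 195×2.5×2.5/((2.5+4.3)(2.5+4.3)) = 26.357 kPa
Final effective stress: σ'_f = 58.593 + 26.357 = 84.95 kPa.
σ'_f = 84.95 > σ'_p = 67.5 kPa, so the stress path crosses the preconsolidation pressure — recompression up to σ'_p, then virgin compression beyond:
S_c = H/(1+e₀)·[C_r·log₁₀(σ'_p/σ'_0) + C_c·log₁₀(σ'_f/σ'_p)]
    = 2.6/2.14 × [0.026×log₁₀(67.5/58.593) + 0.28×log₁₀(84.95/67.5)]
    = 1.215 × [0.0015979 + 0.027961] = 0.03591 m

S_c ≈ 35.9 mm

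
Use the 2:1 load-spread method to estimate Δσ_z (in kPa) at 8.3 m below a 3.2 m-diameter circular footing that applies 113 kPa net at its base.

By the 2:1 method the load spreads at 1 horizontal : 2 vertical, so at depth z the loaded area has grown by z in each plan dimension:
Δσ ≈ qD²/(D+z)² = 113×3.2²/(3.2+8.3)² = 8.7495 kPa

Δσ_z ≈ 8.75 kPa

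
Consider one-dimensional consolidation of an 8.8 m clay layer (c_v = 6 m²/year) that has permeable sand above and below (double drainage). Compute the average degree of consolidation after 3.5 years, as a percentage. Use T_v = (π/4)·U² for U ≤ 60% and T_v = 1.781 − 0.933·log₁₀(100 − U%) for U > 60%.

Drainage path length: H_d = H/2 = 4.4 m (double drainage).
T_v = c_v·t/H_d² = 6×3.5/4.4² = 1.0847.
T_v = 1.0847 corresponds to the U > 60% branch:
U = 1 − 10^((1.781 − T_v)/0.933)/100 = 0.9442

U ≈ 94.4 %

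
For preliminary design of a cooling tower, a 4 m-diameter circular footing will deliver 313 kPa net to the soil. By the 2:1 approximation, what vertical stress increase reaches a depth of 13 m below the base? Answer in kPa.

By the 2:1 method the load spreads at 1 horizontal : 2 vertical, so at depth z the loaded area has grown by z in each plan dimension:
Δσ ≈ qD²/(D+z)² = 313×4²/(4+13)² = 17.329 kPa

Δσ_z ≈ 17.3 kPa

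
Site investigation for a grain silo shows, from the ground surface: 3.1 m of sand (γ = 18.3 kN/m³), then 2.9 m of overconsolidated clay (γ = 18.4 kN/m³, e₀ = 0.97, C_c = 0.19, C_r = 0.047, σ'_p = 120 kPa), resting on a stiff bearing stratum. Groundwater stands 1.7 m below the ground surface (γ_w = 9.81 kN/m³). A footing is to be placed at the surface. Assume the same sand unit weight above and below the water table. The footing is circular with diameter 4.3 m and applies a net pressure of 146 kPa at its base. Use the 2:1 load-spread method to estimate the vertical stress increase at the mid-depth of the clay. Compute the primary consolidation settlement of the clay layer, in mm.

S_c ≈ 14.5 mm

Mid-depth of clay below the ground surface: z = 3.1 + 2.9/2 = 4.55 m.
Total vertical stress at mid-clay: σ_v = 18.3×3.1 + 18.4×1.45 = 83.41 kPa.
Pore pressure: u = 9.81×(4.55 − 1.7) = 27.959 kPa.
Initial effective stress: σ'_0 = σ_v − u = 83.41 − 27.959 = 55.451 kPa.
Stress increase at mid-clay by the 2:1 spreading method:
Δσ ≈ qD²/(D+z)² = 146×4.3²/(4.3+4.55)² = 34.467 kPa
Final effective stress: σ'_f = 55.451 + 34.467 = 89.918 kPa.
σ'_f = 89.918 ≤ σ'_p = 120 kPa, so the clay remains overconsolidated and only the recompression index applies:
S_c = C_r·H/(1+e₀)·log₁₀(σ'_f/σ'_0) = 0.047×2.9/1.97×log₁₀(89.918/55.451)
    = 0.069189 × 0.20994 = 0.01453 m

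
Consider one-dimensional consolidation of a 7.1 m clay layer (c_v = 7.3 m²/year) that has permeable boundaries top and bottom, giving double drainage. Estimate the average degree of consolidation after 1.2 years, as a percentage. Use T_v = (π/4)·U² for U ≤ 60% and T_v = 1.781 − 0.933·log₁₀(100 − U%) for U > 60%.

U ≈ 85.4 %

Drainage path length: H_d = H/2 = 3.55 m (double drainage).
T_v = c_v·t/H_d² = 7.3×1.2/3.55² = 0.6951.
T_v = 0.6951 corresponds to the U > 60% branch:
U = 1 − 10^((1.781 − T_v)/0.933)/100 = 0.8542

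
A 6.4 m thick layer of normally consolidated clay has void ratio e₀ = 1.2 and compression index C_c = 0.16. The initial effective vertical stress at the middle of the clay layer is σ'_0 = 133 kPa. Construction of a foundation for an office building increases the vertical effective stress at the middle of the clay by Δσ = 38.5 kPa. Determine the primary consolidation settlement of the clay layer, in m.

S_c ≈ 0.0514 m

Final effective stress: σ'_f = σ'_0 + Δσ = 133 + 38.5 = 171.5 kPa.
Normally consolidated clay, so the full stress increment lies on the virgin compression line:
S_c = C_c·H/(1+e₀)·log₁₀(σ'_f/σ'_0) = 0.16×6.4/(1+1.2)×log₁₀(171.5/133)
    = 0.46545 × 0.11041 = 0.05139 m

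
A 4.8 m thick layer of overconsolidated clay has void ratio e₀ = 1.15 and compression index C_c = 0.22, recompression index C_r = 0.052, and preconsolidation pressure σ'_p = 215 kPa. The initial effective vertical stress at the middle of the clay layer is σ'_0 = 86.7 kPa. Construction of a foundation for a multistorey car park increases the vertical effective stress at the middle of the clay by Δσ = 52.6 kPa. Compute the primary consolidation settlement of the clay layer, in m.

Final effective stress: σ'_f = 86.7 + 52.6 = 139.3 kPa.
σ'_f = 139.3 ≤ σ'_p = 215 kPa, so the clay remains overconsolidated and only the recompression index applies:
S_c = C_r·H/(1+e₀)·log₁₀(σ'_f/σ'_0) = 0.052×4.8/2.15×log₁₀(139.3/86.7)
    = 0.1161 × 0.20593 = 0.02391 m

S_c ≈ 0.0239 m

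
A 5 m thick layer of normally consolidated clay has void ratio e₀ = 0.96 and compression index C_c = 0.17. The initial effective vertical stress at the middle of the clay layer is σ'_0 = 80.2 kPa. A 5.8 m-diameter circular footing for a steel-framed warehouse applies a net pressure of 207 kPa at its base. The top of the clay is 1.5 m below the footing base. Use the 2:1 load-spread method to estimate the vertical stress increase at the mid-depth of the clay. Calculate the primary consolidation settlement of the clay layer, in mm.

S_c ≈ 121 mm

Mid-depth of clay below the footing base: z = 1.5 + 5/2 = 4 m.
Stress increase at mid-clay by the 2:1 spreading method:
Δσ ≈ qD²/(D+z)² = 207×5.8²/(5.8+4)² = 72.506 kPa
Final effective stress: σ'_f = σ'_0 + Δσ = 80.2 + 72.506 = 152.71 kPa.
Normally consolidated clay, so the full stress increment lies on the virgin compression line:
S_c = C_c·H/(1+e₀)·log₁₀(σ'_f/σ'_0) = 0.17×5/(1+0.96)×log₁₀(152.71/80.2)
    = 0.43367 × 0.27969 = 0.1213 m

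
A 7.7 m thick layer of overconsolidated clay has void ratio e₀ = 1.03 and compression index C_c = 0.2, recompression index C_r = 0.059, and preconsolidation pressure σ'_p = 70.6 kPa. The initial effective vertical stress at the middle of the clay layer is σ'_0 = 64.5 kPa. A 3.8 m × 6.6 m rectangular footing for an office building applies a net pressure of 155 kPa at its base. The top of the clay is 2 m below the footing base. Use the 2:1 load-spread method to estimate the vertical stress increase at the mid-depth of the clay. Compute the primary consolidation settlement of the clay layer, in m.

Mid-depth of clay below the footing base: z = 2 + 7.7/2 = 5.85 m.
Stress increase at mid-clay by the 2:1 spreading method:
Δσ = qBL/((B+z)(L+z)) = 155×3.8×6.6/((3.8+5.85)(6.6+5.85)) = 32.357 kPa
Final effective stress: σ'_f = 64.5 + 32.357 = 96.857 kPa.
σ'_f = 96.857 > σ'_p = 70.6 kPa, so the stress path crosses the preconsolidation pressure — recompression up to σ'_p, then virgin compression beyond:
S_c = H/(1+e₀)·[C_r·log₁₀(σ'_p/σ'_0) + C_c·log₁₀(σ'_f/σ'_p)]
    = 7.7/2.03 × [0.059×log₁₀(70.6/64.5) + 0.2×log₁₀(96.857/70.6)]
    = 3.7931 × [0.0023155 + 0.027465] = 0.113 m

S_c ≈ 0.113 m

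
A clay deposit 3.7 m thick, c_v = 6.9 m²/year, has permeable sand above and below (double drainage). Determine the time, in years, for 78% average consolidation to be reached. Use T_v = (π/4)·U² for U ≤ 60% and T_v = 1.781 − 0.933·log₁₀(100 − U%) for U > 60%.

t ≈ 0.262 years

Drainage path length: H_d = H/2 = 1.85 m (double drainage).
U > 60%: T_v = 1.781 − 0.933·log₁₀(100 − 78) = 0.52852.
t = T_v·H_d²/c_v = 0.52852×1.85²/6.9 = 0.2622 years.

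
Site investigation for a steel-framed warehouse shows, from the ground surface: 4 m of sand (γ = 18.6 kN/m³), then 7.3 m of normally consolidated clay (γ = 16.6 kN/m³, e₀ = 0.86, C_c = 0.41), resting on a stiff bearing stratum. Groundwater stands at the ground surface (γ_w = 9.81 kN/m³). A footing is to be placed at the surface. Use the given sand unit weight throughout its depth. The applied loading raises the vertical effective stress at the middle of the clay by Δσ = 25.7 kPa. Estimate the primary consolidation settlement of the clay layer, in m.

S_c ≈ 0.249 m

Mid-depth of clay below the ground surface: z = 4 + 7.3/2 = 7.65 m.
Total vertical stress at mid-clay: σ_v = 18.6×4 + 16.6×3.65 = 134.99 kPa.
Pore pressure: u = 9.81×(7.65 − 0) = 75.047 kPa.
Initial effective stress: σ'_0 = σ_v − u = 134.99 − 75.047 = 59.943 kPa.
Final effective stress: σ'_f = σ'_0 + Δσ = 59.943 + 25.7 = 85.643 kPa.
Normally consolidated clay, so the full stress increment lies on the virgin compression line:
S_c = C_c·H/(1+e₀)·log₁₀(σ'_f/σ'_0) = 0.41×7.3/(1+0.86)×log₁₀(85.643/59.943)
    = 1.6091 × 0.15495 = 0.2493 m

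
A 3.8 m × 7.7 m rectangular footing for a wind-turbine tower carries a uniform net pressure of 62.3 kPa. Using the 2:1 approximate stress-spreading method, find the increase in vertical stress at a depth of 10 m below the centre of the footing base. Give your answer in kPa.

Δσ_z ≈ 7.46 kPa

By the 2:1 method the load spreads at 1 horizontal : 2 vertical, so at depth z the loaded area has grown by z in each plan dimension:
Δσ = qBL/((B+z)(L+z)) = 62.3×3.8×7.7/((3.8+10)(7.7+10)) = 7.4629 kPa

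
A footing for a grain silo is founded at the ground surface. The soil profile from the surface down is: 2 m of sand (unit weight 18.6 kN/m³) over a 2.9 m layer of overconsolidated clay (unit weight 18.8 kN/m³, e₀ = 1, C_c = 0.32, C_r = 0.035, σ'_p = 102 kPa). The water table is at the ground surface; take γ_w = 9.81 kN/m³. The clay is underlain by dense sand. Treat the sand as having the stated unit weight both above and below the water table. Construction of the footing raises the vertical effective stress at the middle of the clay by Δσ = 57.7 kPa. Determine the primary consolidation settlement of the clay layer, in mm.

Mid-depth of clay below the ground surface: z = 2 + 2.9/2 = 3.45 m.
Total vertical stress at mid-clay: σ_v = 18.6×2 + 18.8×1.45 = 64.46 kPa.
Pore pressure: u = 9.81×(3.45 − 0) = 33.845 kPa.
Initial effective stress: σ'_0 = σ_v − u = 64.46 − 33.845 = 30.615 kPa.
Final effective stress: σ'_f = 30.615 + 57.7 = 88.315 kPa.
σ'_f = 88.315 ≤ σ'_p = 102 kPa, so the clay remains overconsolidated and only the recompression index applies:
S_c = C_r·H/(1+e₀)·log₁₀(σ'_f/σ'_0) = 0.035×2.9/2×log₁₀(88.315/30.615)
    = 0.05075 × 0.4601 = 0.02335 m

S_c ≈ 23.4 mm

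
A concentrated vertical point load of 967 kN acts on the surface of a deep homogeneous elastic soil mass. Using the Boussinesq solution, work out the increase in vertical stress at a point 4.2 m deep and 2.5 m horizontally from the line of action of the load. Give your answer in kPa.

Δσ_z ≈ 12.3 kPa

Boussinesq vertical stress below a point load on an elastic half-space:
Δσ_z = 3P/(2πz²) · [1 + (r/z)²]^(−5/2)
r/z = 2.5/4.2 = 0.59524; [1+(r/z)²]^(−5/2) = 0.4685.
Δσ_z = 3×967/(2π×4.2²) × 0.4685 = 26.174 × 0.4685 = 12.26 kPa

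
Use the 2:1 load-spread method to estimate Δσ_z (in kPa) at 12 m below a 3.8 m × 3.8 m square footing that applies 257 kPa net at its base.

Δσ_z ≈ 14.9 kPa

By the 2:1 method the load spreads at 1 horizontal : 2 vertical, so at depth z the loaded area has grown by z in each plan dimension:
Δσ = qBL/((B+z)(L+z)) = 257×3.8×3.8/((3.8+12)(3.8+12)) = 14.866 kPa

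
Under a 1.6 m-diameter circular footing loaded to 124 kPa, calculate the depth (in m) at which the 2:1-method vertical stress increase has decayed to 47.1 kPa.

z ≈ 0.996 m

2:1 spreading — at depth z the loaded area has grown by z in each plan dimension:
qD²/(D+z)² = Δσ_z ⇒ z = D(√(q/Δσ_z) − 1) = 1.6×(√(124/47.1) − 1) = 0.9961 m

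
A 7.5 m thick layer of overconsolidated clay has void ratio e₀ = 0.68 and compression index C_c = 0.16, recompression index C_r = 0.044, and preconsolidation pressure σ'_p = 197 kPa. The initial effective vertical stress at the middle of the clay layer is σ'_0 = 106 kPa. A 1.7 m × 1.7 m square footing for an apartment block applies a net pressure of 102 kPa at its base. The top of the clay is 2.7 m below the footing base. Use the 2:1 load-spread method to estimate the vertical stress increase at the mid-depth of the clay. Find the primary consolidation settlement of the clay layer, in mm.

Mid-depth of clay below the footing base: z = 2.7 + 7.5/2 = 6.45 m.
Stress increase at mid-clay by the 2:1 spreading method:
Δσ = qBL/((B+z)(L+z)) = 102×1.7×1.7/((1.7+6.45)(1.7+6.45)) = 4.438 kPa
Final effective stress: σ'_f = 106 + 4.438 = 110.44 kPa.
σ'_f = 110.44 ≤ σ'_p = 197 kPa, so the clay remains overconsolidated and only the recompression index applies:
S_c = C_r·H/(1+e₀)·log₁₀(σ'_f/σ'_0) = 0.044×7.5/1.68×log₁₀(110.44/106)
    = 0.19643 × 0.017821 = 0.003501 m

S_c ≈ 3.5 mm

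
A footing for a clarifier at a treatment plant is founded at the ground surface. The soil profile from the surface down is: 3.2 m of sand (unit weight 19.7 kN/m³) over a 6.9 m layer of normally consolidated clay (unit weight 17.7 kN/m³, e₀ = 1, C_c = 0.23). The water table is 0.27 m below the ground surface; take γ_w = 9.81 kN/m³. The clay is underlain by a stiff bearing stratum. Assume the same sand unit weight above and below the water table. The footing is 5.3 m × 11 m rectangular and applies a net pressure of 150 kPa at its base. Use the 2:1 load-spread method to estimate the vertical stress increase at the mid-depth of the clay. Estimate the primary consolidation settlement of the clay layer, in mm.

Mid-depth of clay below the ground surface: z = 3.2 + 6.9/2 = 6.65 m.
Total vertical stress at mid-clay: σ_v = 19.7×3.2 + 17.7×3.45 = 124.1 kPa.
Pore pressure: u = 9.81×(6.65 − 0.27) = 62.588 kPa.
Initial effective stress: σ'_0 = σ_v − u = 124.1 − 62.588 = 61.512 kPa.
Stress increase at mid-clay by the 2:1 spreading method:
Δσ = qBL/((B+z)(L+z)) = 150×5.3×11/((5.3+6.65)(11+6.65)) = 41.462 kPa
Final effective stress: σ'_f = σ'_0 + Δσ = 61.512 + 41.462 = 102.97 kPa.
Normally consolidated clay, so the full stress increment lies on the virgin compression line:
S_c = C_c·H/(1+e₀)·log₁₀(σ'_f/σ'_0) = 0.23×6.9/(1+1)×log₁₀(102.97/61.512)
    = 0.7935 × 0.22375 = 0.1775 m

S_c ≈ 178 mm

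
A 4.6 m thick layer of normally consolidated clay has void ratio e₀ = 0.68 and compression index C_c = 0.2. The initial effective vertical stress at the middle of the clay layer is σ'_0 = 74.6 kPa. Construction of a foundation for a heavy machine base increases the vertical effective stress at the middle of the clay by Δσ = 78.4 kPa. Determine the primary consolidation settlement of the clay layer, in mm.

Final effective stress: σ'_f = σ'_0 + Δσ = 74.6 + 78.4 = 153 kPa.
Normally consolidated clay, so the full stress increment lies on the virgin compression line:
S_c = C_c·H/(1+e₀)·log₁₀(σ'_f/σ'_0) = 0.2×4.6/(1+0.68)×log₁₀(153/74.6)
    = 0.54762 × 0.31195 = 0.1708 m

S_c ≈ 171 mm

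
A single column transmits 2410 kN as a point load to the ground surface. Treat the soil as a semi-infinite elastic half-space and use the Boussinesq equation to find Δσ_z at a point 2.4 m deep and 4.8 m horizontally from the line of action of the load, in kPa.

Boussinesq vertical stress below a point load on an elastic half-space:
Δσ_z = 3P/(2πz²) · [1 + (r/z)²]^(−5/2)
r/z = 4.8/2.4 = 2; [1+(r/z)²]^(−5/2) = 0.017889.
Δσ_z = 3×2410/(2π×2.4²) × 0.017889 = 199.77 × 0.017889 = 3.574 kPa

Δσ_z ≈ 3.57 kPa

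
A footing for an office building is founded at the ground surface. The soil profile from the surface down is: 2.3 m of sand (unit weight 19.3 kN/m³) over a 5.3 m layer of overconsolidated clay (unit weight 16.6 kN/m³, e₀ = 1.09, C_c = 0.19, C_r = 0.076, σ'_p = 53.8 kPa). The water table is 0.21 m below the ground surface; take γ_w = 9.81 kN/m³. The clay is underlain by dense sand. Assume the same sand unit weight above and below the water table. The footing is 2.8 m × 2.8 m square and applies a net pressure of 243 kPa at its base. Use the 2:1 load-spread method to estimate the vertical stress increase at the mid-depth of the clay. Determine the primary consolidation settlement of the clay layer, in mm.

Mid-depth of clay below the ground surface: z = 2.3 + 5.3/2 = 4.95 m.
Total vertical stress at mid-clay: σ_v = 19.3×2.3 + 16.6×2.65 = 88.38 kPa.
Pore pressure: u = 9.81×(4.95 − 0.21) = 46.499 kPa.
Initial effective stress: σ'_0 = σ_v − u = 88.38 − 46.499 = 41.881 kPa.
Stress increase at mid-clay by the 2:1 spreading method:
Δσ = qBL/((B+z)(L+z)) = 243×2.8×2.8/((2.8+4.95)(2.8+4.95)) = 31.719 kPa
Final effective stress: σ'_f = 41.881 + 31.719 = 73.6 kPa.
σ'_f = 73.6 > σ'_p = 53.8 kPa, so the stress path crosses the preconsolidation pressure — recompression up to σ'_p, then virgin compression beyond:
S_c = H/(1+e₀)·[C_r·log₁₀(σ'_p/σ'_0) + C_c·log₁₀(σ'_f/σ'_p)]
    = 5.3/2.09 × [0.076×log₁₀(53.8/41.881) + 0.19×log₁₀(73.6/53.8)]
    = 2.5359 × [0.0082662 + 0.025858] = 0.08654 m

S_c ≈ 86.5 mm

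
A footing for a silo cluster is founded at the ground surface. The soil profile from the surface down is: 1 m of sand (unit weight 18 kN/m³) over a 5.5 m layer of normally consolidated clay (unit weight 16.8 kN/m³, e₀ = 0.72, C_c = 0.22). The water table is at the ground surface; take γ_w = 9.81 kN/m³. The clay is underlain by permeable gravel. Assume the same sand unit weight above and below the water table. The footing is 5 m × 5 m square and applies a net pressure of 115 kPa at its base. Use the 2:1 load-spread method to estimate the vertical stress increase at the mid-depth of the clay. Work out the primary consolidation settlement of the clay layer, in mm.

Mid-depth of clay below the ground surface: z = 1 + 5.5/2 = 3.75 m.
Total vertical stress at mid-clay: σ_v = 18×1 + 16.8×2.75 = 64.2 kPa.
Pore pressure: u = 9.81×(3.75 − 0) = 36.788 kPa.
Initial effective stress: σ'_0 = σ_v − u = 64.2 − 36.788 = 27.412 kPa.
Stress increase at mid-clay by the 2:1 spreading method:
Δσ = qBL/((B+z)(L+z)) = 115×5×5/((5+3.75)(5+3.75)) = 37.551 kPa
Final effective stress: σ'_f = σ'_0 + Δσ = 27.412 + 37.551 = 64.963 kPa.
Normally consolidated clay, so the full stress increment lies on the virgin compression line:
S_c = C_c·H/(1+e₀)·log₁₀(σ'_f/σ'_0) = 0.22×5.5/(1+0.72)×log₁₀(64.963/27.412)
    = 0.70349 × 0.37473 = 0.2636 m

S_c ≈ 264 mm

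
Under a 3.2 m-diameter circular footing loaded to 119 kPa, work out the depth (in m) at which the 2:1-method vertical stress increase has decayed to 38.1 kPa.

2:1 spreading — at depth z the loaded area has grown by z in each plan dimension:
qD²/(D+z)² = Δσ_z ⇒ z = D(√(q/Δσ_z) − 1) = 3.2×(√(119/38.1) − 1) = 2.455 m

z ≈ 2.46 m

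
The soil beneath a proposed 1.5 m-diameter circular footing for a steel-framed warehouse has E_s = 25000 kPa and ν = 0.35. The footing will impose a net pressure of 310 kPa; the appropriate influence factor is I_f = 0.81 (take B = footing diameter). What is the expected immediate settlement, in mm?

S_e ≈ 13.2 mm

Immediate (elastic) settlement: S_e = q·B·(1−ν²)/E_s · I_f.
S_e = 310 × 1.5 × (1 − 0.35²) / 25000 × 0.81
    = 310 × 1.5 × 0.8775 / 25000 × 0.81
    = 0.01322 m = 13.22 mm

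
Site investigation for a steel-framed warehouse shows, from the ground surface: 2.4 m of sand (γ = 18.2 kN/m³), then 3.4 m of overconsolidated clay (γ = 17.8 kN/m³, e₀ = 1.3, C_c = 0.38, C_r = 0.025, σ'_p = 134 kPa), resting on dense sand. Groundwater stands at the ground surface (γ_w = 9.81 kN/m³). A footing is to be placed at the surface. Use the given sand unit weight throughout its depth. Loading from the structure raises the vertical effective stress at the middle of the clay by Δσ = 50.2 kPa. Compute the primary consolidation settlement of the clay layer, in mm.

S_c ≈ 14.6 mm

Mid-depth of clay below the ground surface: z = 2.4 + 3.4/2 = 4.1 m.
Total vertical stress at mid-clay: σ_v = 18.2×2.4 + 17.8×1.7 = 73.94 kPa.
Pore pressure: u = 9.81×(4.1 − 0) = 40.221 kPa.
Initial effective stress: σ'_0 = σ_v − u = 73.94 − 40.221 = 33.719 kPa.
Final effective stress: σ'_f = 33.719 + 50.2 = 83.919 kPa.
σ'_f = 83.919 ≤ σ'_p = 134 kPa, so the clay remains overconsolidated and only the recompression index applies:
S_c = C_r·H/(1+e₀)·log₁₀(σ'_f/σ'_0) = 0.025×3.4/2.3×log₁₀(83.919/33.719)
    = 0.036957 × 0.39599 = 0.01463 m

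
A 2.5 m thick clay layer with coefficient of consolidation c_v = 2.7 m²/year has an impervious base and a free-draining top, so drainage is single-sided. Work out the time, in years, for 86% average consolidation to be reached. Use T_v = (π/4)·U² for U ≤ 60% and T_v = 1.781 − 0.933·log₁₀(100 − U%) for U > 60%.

Drainage path length: H_d = H = 2.5 m (single drainage).
U > 60%: T_v = 1.781 − 0.933·log₁₀(100 − 86) = 0.71166.
t = T_v·H_d²/c_v = 0.71166×2.5²/2.7 = 1.647 years.

t ≈ 1.65 years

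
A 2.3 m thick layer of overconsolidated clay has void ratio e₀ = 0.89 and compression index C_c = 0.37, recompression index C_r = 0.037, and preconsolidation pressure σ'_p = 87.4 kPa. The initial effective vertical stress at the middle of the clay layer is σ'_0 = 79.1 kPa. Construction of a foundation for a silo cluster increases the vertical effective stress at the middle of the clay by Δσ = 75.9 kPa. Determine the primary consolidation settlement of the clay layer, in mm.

S_c ≈ 114 mm

Final effective stress: σ'_f = 79.1 + 75.9 = 155 kPa.
σ'_f = 155 > σ'_p = 87.4 kPa, so the stress path crosses the preconsolidation pressure — recompression up to σ'_p, then virgin compression beyond:
S_c = H/(1+e₀)·[C_r·log₁₀(σ'_p/σ'_0) + C_c·log₁₀(σ'_f/σ'_p)]
    = 2.3/1.89 × [0.037×log₁₀(87.4/79.1) + 0.37×log₁₀(155/87.4)]
    = 1.2169 × [0.0016034 + 0.092063] = 0.114 m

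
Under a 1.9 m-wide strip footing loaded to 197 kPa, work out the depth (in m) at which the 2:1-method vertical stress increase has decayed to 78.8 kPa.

2:1 spreading — at depth z the loaded area has grown by z in each plan dimension:
qB/(B+z) = Δσ_z ⇒ z = qB/Δσ_z − B = 197×1.9/78.8 − 1.9 = 2.85 m

z ≈ 2.85 m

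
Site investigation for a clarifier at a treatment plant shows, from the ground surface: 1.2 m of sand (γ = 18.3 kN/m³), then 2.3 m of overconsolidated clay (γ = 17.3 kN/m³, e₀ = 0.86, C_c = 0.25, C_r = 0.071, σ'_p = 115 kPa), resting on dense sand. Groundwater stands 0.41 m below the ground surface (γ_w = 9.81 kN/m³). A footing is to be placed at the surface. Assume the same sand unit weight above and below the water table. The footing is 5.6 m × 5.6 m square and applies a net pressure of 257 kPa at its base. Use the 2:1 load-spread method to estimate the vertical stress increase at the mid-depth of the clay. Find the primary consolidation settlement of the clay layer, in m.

Mid-depth of clay below the ground surface: z = 1.2 + 2.3/2 = 2.35 m.
Total vertical stress at mid-clay: σ_v = 18.3×1.2 + 17.3×1.15 = 41.855 kPa.
Pore pressure: u = 9.81×(2.35 − 0.41) = 19.031 kPa.
Initial effective stress: σ'_0 = σ_v − u = 41.855 − 19.031 = 22.824 kPa.
Stress increase at mid-clay by the 2:1 spreading method:
Δσ = qBL/((B+z)(L+z)) = 257×5.6×5.6/((5.6+2.35)(5.6+2.35)) = 127.52 kPa
Final effective stress: σ'_f = 22.824 + 127.52 = 150.34 kPa.
σ'_f = 150.34 > σ'_p = 115 kPa, so the stress path crosses the preconsolidation pressure — recompression up to σ'_p, then virgin compression beyond:
S_c = H/(1+e₀)·[C_r·log₁₀(σ'_p/σ'_0) + C_c·log₁₀(σ'_f/σ'_p)]
    = 2.3/1.86 × [0.071×log₁₀(115/22.824) + 0.25×log₁₀(150.34/115)]
    = 1.2366 × [0.049864 + 0.029094] = 0.09764 m

S_c ≈ 0.0976 m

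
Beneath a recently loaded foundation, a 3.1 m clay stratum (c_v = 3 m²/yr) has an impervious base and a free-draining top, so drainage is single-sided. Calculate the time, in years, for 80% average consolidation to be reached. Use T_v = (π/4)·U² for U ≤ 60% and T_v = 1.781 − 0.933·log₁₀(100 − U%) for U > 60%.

t ≈ 1.82 years

Drainage path length: H_d = H = 3.1 m (single drainage).
U > 60%: T_v = 1.781 − 0.933·log₁₀(100 − 80) = 0.56714.
t = T_v·H_d²/c_v = 0.56714×3.1²/3 = 1.817 years.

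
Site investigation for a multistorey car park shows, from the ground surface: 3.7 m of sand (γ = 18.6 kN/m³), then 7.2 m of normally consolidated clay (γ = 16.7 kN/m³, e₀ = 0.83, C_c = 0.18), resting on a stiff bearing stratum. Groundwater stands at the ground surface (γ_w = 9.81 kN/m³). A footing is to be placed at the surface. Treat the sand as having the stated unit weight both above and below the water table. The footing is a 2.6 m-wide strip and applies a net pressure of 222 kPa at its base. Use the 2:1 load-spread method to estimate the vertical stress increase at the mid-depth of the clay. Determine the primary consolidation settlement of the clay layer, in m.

Mid-depth of clay below the ground surface: z = 3.7 + 7.2/2 = 7.3 m.
Total vertical stress at mid-clay: σ_v = 18.6×3.7 + 16.7×3.6 = 128.94 kPa.
Pore pressure: u = 9.81×(7.3 − 0) = 71.613 kPa.
Initial effective stress: σ'_0 = σ_v − u = 128.94 − 71.613 = 57.327 kPa.
Stress increase at mid-clay by the 2:1 spreading method:
Δσ = qB/(B+z) = 222×2.6/(2.6+7.3) = 58.303 kPa
Final effective stress: σ'_f = σ'_0 + Δσ = 57.327 + 58.303 = 115.63 kPa.
Normally consolidated clay, so the full stress increment lies on the virgin compression line:
S_c = C_c·H/(1+e₀)·log₁₀(σ'_f/σ'_0) = 0.18×7.2/(1+0.83)×log₁₀(115.63/57.327)
    = 0.7082 × 0.30471 = 0.2158 m

S_c ≈ 0.216 m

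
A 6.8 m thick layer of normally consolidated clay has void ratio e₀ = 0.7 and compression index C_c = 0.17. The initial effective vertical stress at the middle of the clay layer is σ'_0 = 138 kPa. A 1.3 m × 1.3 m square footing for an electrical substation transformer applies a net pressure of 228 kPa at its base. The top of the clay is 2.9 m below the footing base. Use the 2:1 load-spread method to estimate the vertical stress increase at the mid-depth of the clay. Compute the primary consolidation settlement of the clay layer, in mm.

Mid-depth of clay below the footing base: z = 2.9 + 6.8/2 = 6.3 m.
Stress increase at mid-clay by the 2:1 spreading method:
Δσ = qBL/((B+z)(L+z)) = 228×1.3×1.3/((1.3+6.3)(1.3+6.3)) = 6.6711 kPa
Final effective stress: σ'_f = σ'_0 + Δσ = 138 + 6.6711 = 144.67 kPa.
Normally consolidated clay, so the full stress increment lies on the virgin compression line:
S_c = C_c·H/(1+e₀)·log₁₀(σ'_f/σ'_0) = 0.17×6.8/(1+0.7)×log₁₀(144.67/138)
    = 0.68 × 0.020499 = 0.01394 m

S_c ≈ 13.9 mm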